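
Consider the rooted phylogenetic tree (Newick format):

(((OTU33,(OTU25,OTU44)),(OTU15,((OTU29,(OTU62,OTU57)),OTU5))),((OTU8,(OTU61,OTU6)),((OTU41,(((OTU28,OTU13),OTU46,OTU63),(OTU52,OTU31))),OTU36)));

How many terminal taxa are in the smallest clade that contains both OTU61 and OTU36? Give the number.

11

The MRCA of OTU61 and OTU36 is the node subtending ((OTU8,(OTU61,OTU6)),((OTU41,(((OTU28,OTU13),OTU46,OTU63),(OTU52,OTU31))),OTU36)).
That clade contains 11 terminal taxa: OTU13, OTU28, OTU31, OTU36, OTU41, OTU46, OTU52, OTU6, OTU61, OTU63, OTU8.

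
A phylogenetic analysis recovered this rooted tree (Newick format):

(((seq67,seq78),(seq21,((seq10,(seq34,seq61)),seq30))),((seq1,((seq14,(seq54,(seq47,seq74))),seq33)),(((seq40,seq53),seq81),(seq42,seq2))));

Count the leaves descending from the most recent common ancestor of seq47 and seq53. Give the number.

11

The MRCA of seq47 and seq53 is the node subtending ((seq1,((seq14,(seq54,(seq47,seq74))),seq33)),(((seq40,seq53),seq81),(seq42,seq2))).
That clade contains 11 terminal taxa: seq1, seq14, seq2, seq33, seq40, seq42, seq47, seq53, seq54, seq74, seq81.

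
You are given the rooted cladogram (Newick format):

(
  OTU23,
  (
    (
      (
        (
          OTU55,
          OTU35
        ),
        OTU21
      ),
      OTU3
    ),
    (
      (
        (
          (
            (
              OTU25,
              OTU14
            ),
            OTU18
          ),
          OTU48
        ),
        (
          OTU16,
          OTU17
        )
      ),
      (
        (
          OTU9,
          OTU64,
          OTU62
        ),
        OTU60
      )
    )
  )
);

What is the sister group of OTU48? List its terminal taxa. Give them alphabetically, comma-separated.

OTU14, OTU18, OTU25

OTU48 attaches to the tree at the node subtending (((OTU25,OTU14),OTU18),OTU48).
The other lineage descending from that same node — the sister group — is ((OTU25,OTU14),OTU18); its 3 tips in alphabetical order are the answer.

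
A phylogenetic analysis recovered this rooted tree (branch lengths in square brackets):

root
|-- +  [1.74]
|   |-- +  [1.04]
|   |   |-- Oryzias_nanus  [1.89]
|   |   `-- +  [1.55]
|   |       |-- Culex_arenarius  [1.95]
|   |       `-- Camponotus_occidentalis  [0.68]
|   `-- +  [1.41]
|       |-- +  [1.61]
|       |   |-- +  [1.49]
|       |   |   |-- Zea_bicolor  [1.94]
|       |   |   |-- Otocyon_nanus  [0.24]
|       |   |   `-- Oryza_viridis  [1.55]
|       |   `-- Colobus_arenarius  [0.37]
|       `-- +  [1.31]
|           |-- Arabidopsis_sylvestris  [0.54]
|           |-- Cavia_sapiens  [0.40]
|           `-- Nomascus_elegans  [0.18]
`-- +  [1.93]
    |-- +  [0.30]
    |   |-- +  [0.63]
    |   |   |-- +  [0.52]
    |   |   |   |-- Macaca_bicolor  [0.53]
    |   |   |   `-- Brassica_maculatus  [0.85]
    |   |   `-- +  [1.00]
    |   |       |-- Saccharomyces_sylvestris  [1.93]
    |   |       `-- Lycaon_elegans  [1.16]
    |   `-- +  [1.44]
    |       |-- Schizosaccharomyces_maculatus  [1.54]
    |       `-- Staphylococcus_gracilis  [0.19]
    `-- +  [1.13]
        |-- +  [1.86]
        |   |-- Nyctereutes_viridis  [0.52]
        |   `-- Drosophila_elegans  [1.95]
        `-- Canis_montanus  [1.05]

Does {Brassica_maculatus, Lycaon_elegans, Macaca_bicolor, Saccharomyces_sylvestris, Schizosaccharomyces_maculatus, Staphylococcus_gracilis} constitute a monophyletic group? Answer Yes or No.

The most recent common ancestor of these taxa subtends (((Macaca_bicolor,Brassica_maculatus),(Saccharomyces_sylvestris,Lycaon_elegans)),(Schizosaccharomyces_maculatus,Staphylococcus_gracilis)).
That clade has exactly 6 tips — every listed taxon and nothing else — so the group is monophyletic.

Yes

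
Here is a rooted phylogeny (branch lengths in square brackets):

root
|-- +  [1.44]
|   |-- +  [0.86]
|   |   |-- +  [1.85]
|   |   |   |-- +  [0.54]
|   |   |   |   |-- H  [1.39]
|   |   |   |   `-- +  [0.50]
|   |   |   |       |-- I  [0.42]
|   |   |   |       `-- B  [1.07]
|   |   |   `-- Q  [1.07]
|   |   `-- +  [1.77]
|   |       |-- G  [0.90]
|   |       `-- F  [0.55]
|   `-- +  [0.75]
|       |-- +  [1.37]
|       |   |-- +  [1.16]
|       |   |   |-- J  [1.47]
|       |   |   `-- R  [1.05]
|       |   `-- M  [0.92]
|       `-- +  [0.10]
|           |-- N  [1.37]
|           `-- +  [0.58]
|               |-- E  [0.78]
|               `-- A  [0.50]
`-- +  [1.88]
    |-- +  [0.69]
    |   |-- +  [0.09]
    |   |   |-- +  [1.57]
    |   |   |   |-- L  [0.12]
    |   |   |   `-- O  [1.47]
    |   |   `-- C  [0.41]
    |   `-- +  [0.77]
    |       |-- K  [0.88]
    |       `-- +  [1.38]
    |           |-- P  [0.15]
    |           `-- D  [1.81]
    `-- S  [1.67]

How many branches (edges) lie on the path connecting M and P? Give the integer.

The MRCA of M and P is the root of the tree.
From M up to that node: 4 branches. From P up to the same node: 5 branches. Total: 4 + 5 = 9.

9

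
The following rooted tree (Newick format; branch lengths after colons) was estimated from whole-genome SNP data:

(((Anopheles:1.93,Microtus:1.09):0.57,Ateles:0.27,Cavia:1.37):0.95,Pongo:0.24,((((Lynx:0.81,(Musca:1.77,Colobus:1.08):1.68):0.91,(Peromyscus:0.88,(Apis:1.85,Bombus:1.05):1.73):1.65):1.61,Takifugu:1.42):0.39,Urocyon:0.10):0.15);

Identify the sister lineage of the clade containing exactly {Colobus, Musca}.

The clade containing exactly {Colobus, Musca} attaches to the tree at the node subtending (Lynx,(Musca,Colobus)).
The other lineage descending from that same node — the sister group — is the single tip Lynx.

Lynx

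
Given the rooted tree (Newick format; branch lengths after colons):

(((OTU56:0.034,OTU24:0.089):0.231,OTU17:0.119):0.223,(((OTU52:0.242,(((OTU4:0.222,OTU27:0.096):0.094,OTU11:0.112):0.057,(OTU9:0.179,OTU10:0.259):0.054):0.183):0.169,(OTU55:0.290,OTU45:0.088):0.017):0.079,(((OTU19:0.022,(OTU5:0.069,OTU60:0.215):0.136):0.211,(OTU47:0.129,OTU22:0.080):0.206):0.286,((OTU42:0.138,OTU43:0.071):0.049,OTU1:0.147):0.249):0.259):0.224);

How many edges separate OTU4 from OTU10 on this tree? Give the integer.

The MRCA of OTU4 and OTU10 is the node subtending (((OTU4,OTU27),OTU11),(OTU9,OTU10)).
From OTU4 up to that node: 3 branches. From OTU10 up to the same node: 2 branches. Total: 3 + 2 = 5.

5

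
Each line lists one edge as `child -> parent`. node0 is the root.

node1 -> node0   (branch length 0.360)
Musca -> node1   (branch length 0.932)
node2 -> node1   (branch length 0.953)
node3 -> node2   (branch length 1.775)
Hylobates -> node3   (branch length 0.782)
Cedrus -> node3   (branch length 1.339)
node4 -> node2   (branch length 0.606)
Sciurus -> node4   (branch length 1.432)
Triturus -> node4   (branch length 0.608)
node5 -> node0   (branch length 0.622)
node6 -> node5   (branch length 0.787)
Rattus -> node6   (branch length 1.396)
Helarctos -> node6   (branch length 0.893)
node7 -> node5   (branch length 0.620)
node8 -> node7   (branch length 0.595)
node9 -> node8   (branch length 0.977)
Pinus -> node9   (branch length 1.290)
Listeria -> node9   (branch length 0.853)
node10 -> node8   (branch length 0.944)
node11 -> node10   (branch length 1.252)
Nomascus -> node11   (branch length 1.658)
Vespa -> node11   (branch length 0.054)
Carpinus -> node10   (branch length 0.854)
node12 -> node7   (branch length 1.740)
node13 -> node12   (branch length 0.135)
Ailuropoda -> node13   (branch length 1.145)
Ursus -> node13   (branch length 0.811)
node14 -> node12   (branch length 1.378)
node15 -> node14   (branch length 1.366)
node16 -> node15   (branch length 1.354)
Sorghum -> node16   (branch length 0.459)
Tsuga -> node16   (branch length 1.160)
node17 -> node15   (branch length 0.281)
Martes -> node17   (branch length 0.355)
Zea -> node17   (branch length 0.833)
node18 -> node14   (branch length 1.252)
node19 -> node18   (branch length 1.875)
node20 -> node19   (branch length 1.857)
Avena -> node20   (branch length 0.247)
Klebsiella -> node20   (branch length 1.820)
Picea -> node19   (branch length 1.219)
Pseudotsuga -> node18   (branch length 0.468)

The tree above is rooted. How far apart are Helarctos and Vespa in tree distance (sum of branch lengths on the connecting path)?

5.145

The path runs Helarctos → … → MRCA → … → Vespa; the MRCA is the node subtending ((Rattus,Helarctos),(((Pinus,Listeria),((Nomascus,Vespa),Carpinus)),((Ailuropoda,Ursus),(((Sorghum,Tsuga),(Martes,Zea)),(((Avena,Klebsiella),Picea),Pseudotsuga))))).
Branch lengths along that path: 0.893 + 0.787 + 0.620 + 0.595 + 0.944 + 1.252 + 0.054 = 5.145.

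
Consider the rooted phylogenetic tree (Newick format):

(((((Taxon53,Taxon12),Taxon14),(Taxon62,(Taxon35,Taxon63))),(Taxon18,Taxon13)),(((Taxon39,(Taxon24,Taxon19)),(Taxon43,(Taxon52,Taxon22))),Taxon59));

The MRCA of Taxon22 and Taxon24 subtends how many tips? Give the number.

The MRCA of Taxon22 and Taxon24 is the node subtending ((Taxon39,(Taxon24,Taxon19)),(Taxon43,(Taxon52,Taxon22))).
That clade contains 6 terminal taxa: Taxon19, Taxon22, Taxon24, Taxon39, Taxon43, Taxon52.

6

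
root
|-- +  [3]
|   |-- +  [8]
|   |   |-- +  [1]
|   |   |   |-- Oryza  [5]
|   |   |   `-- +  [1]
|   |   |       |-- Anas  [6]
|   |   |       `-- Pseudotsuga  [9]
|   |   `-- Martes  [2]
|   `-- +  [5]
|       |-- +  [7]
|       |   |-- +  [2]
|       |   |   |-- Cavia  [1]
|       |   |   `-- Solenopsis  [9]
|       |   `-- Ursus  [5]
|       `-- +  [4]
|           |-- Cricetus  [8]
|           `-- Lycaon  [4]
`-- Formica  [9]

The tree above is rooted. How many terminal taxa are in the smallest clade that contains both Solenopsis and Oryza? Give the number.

The MRCA of Solenopsis and Oryza is the node subtending (((Oryza,(Anas,Pseudotsuga)),Martes),(((Cavia,Solenopsis),Ursus),(Cricetus,Lycaon))).
That clade contains 9 terminal taxa: Anas, Cavia, Cricetus, Lycaon, Martes, Oryza, Pseudotsuga, Solenopsis, Ursus.

9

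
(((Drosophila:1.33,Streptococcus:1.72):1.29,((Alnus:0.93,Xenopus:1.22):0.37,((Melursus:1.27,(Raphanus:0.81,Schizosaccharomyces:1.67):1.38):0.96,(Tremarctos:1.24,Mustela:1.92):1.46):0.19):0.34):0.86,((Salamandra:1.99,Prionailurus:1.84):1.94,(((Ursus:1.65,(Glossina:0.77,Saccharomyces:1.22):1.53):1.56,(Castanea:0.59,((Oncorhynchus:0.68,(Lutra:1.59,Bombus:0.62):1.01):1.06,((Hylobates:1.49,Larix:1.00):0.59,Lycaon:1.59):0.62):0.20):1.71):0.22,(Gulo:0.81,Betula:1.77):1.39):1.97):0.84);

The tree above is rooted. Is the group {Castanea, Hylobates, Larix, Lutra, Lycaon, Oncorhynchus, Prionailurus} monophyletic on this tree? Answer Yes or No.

The MRCA of the listed taxa subtends ((Salamandra,Prionailurus),(((Ursus,(Glossina,Saccharomyces)),(Castanea,((Oncorhynchus,(Lutra,Bombus)),((Hylobates,Larix),Lycaon)))),(Gulo,Betula))).
That clade also contains Betula, Bombus, Glossina, Gulo, Saccharomyces, Salamandra, Ursus, which are not in the proposed group, so the group is not monophyletic.

No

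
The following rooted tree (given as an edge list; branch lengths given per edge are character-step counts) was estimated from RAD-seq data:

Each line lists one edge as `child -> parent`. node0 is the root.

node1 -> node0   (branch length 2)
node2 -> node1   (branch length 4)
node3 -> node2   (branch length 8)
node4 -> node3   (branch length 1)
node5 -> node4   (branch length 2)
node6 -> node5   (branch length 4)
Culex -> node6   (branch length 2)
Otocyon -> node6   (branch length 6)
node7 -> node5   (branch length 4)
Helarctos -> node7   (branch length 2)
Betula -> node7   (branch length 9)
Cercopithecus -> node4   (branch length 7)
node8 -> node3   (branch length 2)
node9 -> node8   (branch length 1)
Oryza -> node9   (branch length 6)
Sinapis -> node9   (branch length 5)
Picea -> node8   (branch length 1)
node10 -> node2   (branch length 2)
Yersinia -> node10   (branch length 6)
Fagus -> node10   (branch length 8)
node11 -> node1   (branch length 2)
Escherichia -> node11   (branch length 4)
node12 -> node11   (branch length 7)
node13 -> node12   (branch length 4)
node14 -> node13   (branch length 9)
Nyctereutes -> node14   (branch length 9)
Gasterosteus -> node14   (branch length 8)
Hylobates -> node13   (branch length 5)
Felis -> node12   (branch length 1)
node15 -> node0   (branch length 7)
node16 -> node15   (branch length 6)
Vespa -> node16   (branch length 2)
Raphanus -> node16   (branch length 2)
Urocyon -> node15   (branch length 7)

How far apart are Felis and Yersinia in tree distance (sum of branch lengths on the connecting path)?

22

The path runs Felis → … → MRCA → … → Yersinia; the MRCA is the node subtending ((((((Culex,Otocyon),(Helarctos,Betula)),Cercopithecus),((Oryza,Sinapis),Picea)),(Yersinia,Fagus)),(Escherichia,(((Nyctereutes,Gasterosteus),Hylobates),Felis))).
Branch lengths along that path: 1 + 7 + 2 + 4 + 2 + 6 = 22.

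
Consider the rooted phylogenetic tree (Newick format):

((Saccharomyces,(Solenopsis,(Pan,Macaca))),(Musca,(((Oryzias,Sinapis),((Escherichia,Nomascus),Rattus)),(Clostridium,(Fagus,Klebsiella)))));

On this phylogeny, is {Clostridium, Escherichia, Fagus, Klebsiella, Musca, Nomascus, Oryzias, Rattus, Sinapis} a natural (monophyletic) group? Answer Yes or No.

The most recent common ancestor of these taxa subtends (Musca,(((Oryzias,Sinapis),((Escherichia,Nomascus),Rattus)),(Clostridium,(Fagus,Klebsiella)))).
That clade has exactly 9 tips — every listed taxon and nothing else — so the group is monophyletic.

Yes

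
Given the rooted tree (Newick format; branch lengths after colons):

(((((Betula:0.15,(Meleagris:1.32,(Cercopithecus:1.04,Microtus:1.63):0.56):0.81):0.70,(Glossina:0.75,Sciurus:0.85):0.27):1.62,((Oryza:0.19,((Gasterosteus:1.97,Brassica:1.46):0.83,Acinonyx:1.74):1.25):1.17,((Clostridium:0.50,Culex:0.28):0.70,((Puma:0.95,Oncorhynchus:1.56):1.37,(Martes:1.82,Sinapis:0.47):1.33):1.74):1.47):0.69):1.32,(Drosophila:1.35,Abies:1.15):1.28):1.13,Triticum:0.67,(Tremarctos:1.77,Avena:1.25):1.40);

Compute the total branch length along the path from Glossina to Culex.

The path runs Glossina → … → MRCA → … → Culex; the MRCA is the node subtending (((Betula,(Meleagris,(Cercopithecus,Microtus))),(Glossina,Sciurus)),((Oryza,((Gasterosteus,Brassica),Acinonyx)),((Clostridium,Culex),((Puma,Oncorhynchus),(Martes,Sinapis))))).
Branch lengths along that path: 0.75 + 0.27 + 1.62 + 0.69 + 1.47 + 0.70 + 0.28 = 5.78.

5.78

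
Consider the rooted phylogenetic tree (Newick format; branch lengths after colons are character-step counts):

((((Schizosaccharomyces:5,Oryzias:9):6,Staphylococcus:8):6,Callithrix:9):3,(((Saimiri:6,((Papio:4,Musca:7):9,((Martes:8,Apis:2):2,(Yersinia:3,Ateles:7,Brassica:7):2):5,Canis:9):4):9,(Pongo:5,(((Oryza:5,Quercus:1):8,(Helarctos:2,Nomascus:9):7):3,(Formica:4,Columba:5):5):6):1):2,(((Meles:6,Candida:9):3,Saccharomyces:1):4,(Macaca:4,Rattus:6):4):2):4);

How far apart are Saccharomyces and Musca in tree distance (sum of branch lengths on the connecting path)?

The path runs Saccharomyces → … → MRCA → … → Musca; the MRCA is the node subtending (((Saimiri,((Papio,Musca),((Martes,Apis),(Yersinia,Ateles,Brassica)),Canis)),(Pongo,(((Oryza,Quercus),(Helarctos,Nomascus)),(Formica,Columba)))),(((Meles,Candida),Saccharomyces),(Macaca,Rattus))).
Branch lengths along that path: 1 + 4 + 2 + 2 + 9 + 4 + 9 + 7 = 38.

38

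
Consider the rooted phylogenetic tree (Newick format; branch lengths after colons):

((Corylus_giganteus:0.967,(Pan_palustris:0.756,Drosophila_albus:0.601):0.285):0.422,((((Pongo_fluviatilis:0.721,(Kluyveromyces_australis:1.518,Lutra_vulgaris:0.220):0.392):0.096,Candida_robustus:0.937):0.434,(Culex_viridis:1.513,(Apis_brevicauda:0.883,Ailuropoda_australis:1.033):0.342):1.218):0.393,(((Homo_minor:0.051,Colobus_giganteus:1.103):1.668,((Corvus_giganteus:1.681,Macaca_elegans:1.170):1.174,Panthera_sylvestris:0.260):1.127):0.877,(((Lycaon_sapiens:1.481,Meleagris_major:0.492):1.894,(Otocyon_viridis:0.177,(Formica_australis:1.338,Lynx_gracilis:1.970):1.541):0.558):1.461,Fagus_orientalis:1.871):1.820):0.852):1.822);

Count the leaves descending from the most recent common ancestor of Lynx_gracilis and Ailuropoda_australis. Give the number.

The MRCA of Lynx_gracilis and Ailuropoda_australis is the node subtending ((((Pongo_fluviatilis,(Kluyveromyces_australis,Lutra_vulgaris)),Candida_robustus),(Culex_viridis,(Apis_brevicauda,Ailuropoda_australis))),(((Homo_minor,Colobus_giganteus),((Corvus_giganteus,Macaca_elegans),Panthera_sylvestris)),(((Lycaon_sapiens,Meleagris_major),(Otocyon_viridis,(Formica_australis,Lynx_gracilis))),Fagus_orientalis))).
That clade contains 18 terminal taxa: Ailuropoda_australis, Apis_brevicauda, Candida_robustus, Colobus_giganteus, Corvus_giganteus, Culex_viridis, Fagus_orientalis, Formica_australis, Homo_minor, Kluyveromyces_australis, Lutra_vulgaris, Lycaon_sapiens, Lynx_gracilis, Macaca_elegans, Meleagris_major, Otocyon_viridis, Panthera_sylvestris, Pongo_fluviatilis.

18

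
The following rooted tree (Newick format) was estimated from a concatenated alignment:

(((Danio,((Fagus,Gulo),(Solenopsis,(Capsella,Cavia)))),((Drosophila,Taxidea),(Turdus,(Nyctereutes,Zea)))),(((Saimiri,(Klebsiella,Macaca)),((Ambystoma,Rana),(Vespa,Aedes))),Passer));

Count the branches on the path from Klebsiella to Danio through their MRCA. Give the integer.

The MRCA of Klebsiella and Danio is the root of the tree.
From Klebsiella up to that node: 5 branches. From Danio up to the same node: 3 branches. Total: 5 + 3 = 8.

8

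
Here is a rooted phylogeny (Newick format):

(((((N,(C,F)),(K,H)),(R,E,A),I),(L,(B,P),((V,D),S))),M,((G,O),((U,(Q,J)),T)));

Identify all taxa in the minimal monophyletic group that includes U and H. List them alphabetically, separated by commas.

Tracing U: it sits inside (U,(Q,J)).
Tracing H: it sits inside (K,H).
The smallest clade enclosing both is the whole tree (their MRCA is the root), so the answer is all 22 tips in alphabetical order.

A, B, C, D, E, F, G, H, I, J, K, L, M, N, O, P, Q, R, S, T, U, V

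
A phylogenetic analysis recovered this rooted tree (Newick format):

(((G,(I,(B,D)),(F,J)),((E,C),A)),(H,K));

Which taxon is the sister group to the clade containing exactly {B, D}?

The clade containing exactly {B, D} attaches to the tree at the node subtending (I,(B,D)).
The other lineage descending from that same node — the sister group — is the single tip I.

I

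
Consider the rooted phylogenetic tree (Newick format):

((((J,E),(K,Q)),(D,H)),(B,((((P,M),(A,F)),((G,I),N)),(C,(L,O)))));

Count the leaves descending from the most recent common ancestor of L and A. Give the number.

The MRCA of L and A is the node subtending ((((P,M),(A,F)),((G,I),N)),(C,(L,O))).
That clade contains 10 terminal taxa: A, C, F, G, I, L, M, N, O, P.

10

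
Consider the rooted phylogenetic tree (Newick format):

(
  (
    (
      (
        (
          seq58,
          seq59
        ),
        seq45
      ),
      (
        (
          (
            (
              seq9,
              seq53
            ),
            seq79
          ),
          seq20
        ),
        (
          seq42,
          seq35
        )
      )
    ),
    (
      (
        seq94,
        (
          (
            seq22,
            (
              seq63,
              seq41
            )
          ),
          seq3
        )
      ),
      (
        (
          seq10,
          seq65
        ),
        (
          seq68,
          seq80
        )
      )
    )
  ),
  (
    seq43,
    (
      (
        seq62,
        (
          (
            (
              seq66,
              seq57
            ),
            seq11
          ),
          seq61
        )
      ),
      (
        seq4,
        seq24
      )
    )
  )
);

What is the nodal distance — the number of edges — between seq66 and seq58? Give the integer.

12

The MRCA of seq66 and seq58 is the root of the tree.
From seq66 up to that node: 7 branches. From seq58 up to the same node: 5 branches. Total: 7 + 5 = 12.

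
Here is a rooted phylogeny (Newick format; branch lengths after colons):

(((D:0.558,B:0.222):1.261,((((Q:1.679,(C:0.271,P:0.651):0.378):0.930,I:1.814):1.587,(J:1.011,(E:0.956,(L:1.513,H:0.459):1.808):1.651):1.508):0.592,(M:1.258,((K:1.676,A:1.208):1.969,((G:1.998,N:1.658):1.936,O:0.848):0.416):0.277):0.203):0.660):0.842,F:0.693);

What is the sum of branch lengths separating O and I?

5.737

The path runs O → … → MRCA → … → I; the MRCA is the node subtending ((((Q,(C,P)),I),(J,(E,(L,H)))),(M,((K,A),((G,N),O)))).
Branch lengths along that path: 0.848 + 0.416 + 0.277 + 0.203 + 0.592 + 1.587 + 1.814 = 5.737.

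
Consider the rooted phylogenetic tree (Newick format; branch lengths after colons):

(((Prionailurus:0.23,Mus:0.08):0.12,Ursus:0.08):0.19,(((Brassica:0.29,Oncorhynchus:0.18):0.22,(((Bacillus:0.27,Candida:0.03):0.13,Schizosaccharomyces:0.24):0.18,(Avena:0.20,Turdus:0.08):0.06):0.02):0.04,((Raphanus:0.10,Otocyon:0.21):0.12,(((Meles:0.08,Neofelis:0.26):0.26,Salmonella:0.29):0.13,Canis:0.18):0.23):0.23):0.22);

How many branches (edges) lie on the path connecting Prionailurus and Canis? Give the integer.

The MRCA of Prionailurus and Canis is the root of the tree.
From Prionailurus up to that node: 3 branches. From Canis up to the same node: 4 branches. Total: 3 + 4 = 7.

7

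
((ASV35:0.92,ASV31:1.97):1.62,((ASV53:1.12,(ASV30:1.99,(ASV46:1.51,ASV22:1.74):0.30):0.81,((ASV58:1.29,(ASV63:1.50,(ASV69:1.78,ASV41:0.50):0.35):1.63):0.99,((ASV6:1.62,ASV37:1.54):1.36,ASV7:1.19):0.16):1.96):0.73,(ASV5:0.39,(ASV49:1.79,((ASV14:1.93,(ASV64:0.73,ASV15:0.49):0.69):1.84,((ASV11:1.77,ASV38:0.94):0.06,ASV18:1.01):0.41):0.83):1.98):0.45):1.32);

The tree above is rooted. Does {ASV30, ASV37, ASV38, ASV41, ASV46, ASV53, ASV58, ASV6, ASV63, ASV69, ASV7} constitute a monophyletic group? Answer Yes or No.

The MRCA of the listed taxa subtends ((ASV53,(ASV30,(ASV46,ASV22)),((ASV58,(ASV63,(ASV69,ASV41))),((ASV6,ASV37),ASV7))),(ASV5,(ASV49,((ASV14,(ASV64,ASV15)),((ASV11,ASV38),ASV18))))).
That clade also contains ASV11, ASV14, ASV15, ASV18, ASV22, ASV49, ASV5, ASV64, which are not in the proposed group, so the group is not monophyletic.

No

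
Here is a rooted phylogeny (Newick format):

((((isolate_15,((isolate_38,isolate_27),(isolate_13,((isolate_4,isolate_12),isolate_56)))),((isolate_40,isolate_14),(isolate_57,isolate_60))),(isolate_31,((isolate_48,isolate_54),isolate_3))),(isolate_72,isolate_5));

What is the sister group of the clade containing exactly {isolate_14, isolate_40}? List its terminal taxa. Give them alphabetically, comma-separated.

The clade containing exactly {isolate_14, isolate_40} attaches to the tree at the node subtending ((isolate_40,isolate_14),(isolate_57,isolate_60)).
The other lineage descending from that same node — the sister group — is (isolate_57,isolate_60); its 2 tips in alphabetical order are the answer.

isolate_57, isolate_60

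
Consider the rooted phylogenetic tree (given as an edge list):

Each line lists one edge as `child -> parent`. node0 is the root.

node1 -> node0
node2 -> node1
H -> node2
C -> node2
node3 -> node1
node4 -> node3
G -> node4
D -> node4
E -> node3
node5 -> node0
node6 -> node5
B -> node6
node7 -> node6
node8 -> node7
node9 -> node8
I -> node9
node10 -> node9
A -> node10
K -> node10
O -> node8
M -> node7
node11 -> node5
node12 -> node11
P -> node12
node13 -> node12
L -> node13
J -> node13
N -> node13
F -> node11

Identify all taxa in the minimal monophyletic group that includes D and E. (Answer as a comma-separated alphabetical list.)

Tracing D: it sits inside (G,D).
Tracing E: it sits inside ((G,D),E).
The smallest clade enclosing both is ((G,D),E); the answer is its 3 terminal taxa in alphabetical order.

D, E, G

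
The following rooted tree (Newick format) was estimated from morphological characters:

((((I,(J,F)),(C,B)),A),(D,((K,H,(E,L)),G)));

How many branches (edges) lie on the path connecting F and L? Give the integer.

10

The MRCA of F and L is the root of the tree.
From F up to that node: 5 branches. From L up to the same node: 5 branches. Total: 5 + 5 = 10.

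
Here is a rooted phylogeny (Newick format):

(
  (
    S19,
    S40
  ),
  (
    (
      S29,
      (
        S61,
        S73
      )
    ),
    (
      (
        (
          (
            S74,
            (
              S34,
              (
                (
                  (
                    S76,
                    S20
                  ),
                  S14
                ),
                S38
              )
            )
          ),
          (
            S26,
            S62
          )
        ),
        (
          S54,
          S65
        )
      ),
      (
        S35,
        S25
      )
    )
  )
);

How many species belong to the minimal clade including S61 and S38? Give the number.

The MRCA of S61 and S38 is the node subtending ((S29,(S61,S73)),((((S74,(S34,(((S76,S20),S14),S38))),(S26,S62)),(S54,S65)),(S35,S25))).
That clade contains 15 terminal taxa: S14, S20, S25, S26, S29, S34, S35, S38, S54, S61, S62, S65, S73, S74, S76.

15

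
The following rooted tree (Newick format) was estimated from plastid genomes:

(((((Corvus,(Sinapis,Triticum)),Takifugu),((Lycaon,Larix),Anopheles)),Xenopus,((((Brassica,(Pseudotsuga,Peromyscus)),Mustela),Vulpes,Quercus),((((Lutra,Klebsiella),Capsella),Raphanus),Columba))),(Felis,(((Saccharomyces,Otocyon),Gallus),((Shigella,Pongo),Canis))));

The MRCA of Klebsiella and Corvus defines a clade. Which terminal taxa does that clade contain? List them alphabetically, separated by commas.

Anopheles, Brassica, Capsella, Columba, Corvus, Klebsiella, Larix, Lutra, Lycaon, Mustela, Peromyscus, Pseudotsuga, Quercus, Raphanus, Sinapis, Takifugu, Triticum, Vulpes, Xenopus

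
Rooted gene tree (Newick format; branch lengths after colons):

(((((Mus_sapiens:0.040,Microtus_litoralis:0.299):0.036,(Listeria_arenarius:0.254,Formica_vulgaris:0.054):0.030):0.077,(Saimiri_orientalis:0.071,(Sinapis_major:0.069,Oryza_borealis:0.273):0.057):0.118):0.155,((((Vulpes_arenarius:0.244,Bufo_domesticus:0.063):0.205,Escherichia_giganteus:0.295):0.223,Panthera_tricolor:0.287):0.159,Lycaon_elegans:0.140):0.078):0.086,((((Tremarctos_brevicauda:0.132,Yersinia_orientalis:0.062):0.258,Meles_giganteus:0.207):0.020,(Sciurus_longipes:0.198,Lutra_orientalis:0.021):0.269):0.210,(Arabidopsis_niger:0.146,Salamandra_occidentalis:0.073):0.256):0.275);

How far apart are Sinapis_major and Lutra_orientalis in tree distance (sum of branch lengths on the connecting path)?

The path runs Sinapis_major → … → MRCA → … → Lutra_orientalis; the MRCA is the root of the tree.
Branch lengths along that path: 0.069 + 0.057 + 0.118 + 0.155 + 0.086 + 0.275 + 0.210 + 0.269 + 0.021 = 1.260.

1.260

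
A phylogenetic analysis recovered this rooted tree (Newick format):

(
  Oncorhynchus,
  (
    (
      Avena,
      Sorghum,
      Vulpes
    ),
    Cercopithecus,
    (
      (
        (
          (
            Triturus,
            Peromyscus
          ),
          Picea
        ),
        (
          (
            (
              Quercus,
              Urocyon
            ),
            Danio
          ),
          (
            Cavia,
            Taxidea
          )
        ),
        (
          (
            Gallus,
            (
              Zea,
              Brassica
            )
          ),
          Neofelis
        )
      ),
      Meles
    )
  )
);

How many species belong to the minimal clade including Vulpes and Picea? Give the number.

The MRCA of Vulpes and Picea is the node subtending ((Avena,Sorghum,Vulpes),Cercopithecus,((((Triturus,Peromyscus),Picea),(((Quercus,Urocyon),Danio),(Cavia,Taxidea)),((Gallus,(Zea,Brassica)),Neofelis)),Meles)).
That clade contains 17 terminal taxa: Avena, Brassica, Cavia, Cercopithecus, Danio, Gallus, Meles, Neofelis, Peromyscus, Picea, Quercus, Sorghum, Taxidea, Triturus, Urocyon, Vulpes, Zea.

17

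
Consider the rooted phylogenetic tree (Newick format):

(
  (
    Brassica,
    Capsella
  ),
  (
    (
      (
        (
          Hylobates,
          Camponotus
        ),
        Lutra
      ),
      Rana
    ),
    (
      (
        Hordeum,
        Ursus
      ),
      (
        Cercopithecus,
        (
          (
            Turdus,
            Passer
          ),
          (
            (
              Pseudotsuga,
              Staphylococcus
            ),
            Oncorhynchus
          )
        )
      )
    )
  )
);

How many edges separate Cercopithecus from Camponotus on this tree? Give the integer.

7

The MRCA of Cercopithecus and Camponotus is the node subtending ((((Hylobates,Camponotus),Lutra),Rana),((Hordeum,Ursus),(Cercopithecus,((Turdus,Passer),((Pseudotsuga,Staphylococcus),Oncorhynchus))))).
From Cercopithecus up to that node: 3 branches. From Camponotus up to the same node: 4 branches. Total: 3 + 4 = 7.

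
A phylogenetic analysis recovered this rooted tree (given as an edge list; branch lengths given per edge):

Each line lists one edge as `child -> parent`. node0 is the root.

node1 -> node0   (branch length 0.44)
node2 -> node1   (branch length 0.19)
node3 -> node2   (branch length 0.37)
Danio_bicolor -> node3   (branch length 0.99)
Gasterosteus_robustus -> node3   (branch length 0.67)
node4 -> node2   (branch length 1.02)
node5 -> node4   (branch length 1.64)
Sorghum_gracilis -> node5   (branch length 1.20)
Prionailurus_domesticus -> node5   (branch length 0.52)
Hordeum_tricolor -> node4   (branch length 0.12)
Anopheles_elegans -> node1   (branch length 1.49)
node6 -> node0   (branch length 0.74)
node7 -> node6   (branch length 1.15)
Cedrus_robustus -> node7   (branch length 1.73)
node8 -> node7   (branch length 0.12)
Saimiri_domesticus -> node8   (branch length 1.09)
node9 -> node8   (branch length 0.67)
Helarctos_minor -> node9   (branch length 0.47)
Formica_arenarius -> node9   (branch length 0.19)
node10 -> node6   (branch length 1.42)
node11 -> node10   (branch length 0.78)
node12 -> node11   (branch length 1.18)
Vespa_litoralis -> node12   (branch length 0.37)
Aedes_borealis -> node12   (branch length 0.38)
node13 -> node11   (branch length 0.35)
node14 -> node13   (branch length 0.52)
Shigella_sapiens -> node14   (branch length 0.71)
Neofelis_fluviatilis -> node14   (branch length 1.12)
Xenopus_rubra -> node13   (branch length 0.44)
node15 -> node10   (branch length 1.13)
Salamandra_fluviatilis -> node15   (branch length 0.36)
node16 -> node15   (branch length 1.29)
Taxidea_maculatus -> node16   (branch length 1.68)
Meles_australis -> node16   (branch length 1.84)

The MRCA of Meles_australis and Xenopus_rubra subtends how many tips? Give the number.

8

The MRCA of Meles_australis and Xenopus_rubra is the node subtending (((Vespa_litoralis,Aedes_borealis),((Shigella_sapiens,Neofelis_fluviatilis),Xenopus_rubra)),(Salamandra_fluviatilis,(Taxidea_maculatus,Meles_australis))).
That clade contains 8 terminal taxa: Aedes_borealis, Meles_australis, Neofelis_fluviatilis, Salamandra_fluviatilis, Shigella_sapiens, Taxidea_maculatus, Vespa_litoralis, Xenopus_rubra.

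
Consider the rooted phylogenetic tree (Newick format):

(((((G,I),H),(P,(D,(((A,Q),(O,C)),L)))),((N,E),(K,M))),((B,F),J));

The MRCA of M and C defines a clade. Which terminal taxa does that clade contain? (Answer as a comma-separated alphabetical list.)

A, C, D, E, G, H, I, K, L, M, N, O, P, Q

Tracing M: it sits inside (K,M).
Tracing C: it sits inside (O,C).
The smallest clade enclosing both is ((((G,I),H),(P,(D,(((A,Q),(O,C)),L)))),((N,E),(K,M))); the answer is its 14 terminal taxa in alphabetical order.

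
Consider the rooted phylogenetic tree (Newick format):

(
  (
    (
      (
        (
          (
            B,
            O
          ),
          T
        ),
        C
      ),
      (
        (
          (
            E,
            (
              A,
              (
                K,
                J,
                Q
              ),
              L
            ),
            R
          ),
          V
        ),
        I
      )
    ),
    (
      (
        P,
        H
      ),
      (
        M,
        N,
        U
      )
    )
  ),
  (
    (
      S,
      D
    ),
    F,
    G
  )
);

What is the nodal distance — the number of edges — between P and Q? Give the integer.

10

The MRCA of P and Q is the node subtending (((((B,O),T),C),(((E,(A,(K,J,Q),L),R),V),I)),((P,H),(M,N,U))).
From P up to that node: 3 branches. From Q up to the same node: 7 branches. Total: 3 + 7 = 10.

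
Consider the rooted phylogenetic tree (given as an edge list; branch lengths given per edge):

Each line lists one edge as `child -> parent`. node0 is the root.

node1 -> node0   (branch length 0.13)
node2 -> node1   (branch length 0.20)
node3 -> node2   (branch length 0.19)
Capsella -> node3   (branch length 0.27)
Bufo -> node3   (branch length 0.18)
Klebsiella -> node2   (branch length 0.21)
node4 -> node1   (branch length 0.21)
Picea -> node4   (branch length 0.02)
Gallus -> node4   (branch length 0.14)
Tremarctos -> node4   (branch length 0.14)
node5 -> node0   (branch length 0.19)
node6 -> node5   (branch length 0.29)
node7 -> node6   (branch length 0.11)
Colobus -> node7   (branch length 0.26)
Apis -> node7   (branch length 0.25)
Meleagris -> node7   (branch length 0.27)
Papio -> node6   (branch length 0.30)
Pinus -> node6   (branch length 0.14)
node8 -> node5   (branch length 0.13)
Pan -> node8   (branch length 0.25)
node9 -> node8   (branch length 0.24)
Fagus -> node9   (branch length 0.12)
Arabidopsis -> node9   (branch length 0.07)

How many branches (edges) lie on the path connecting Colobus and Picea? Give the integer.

The MRCA of Colobus and Picea is the root of the tree.
From Colobus up to that node: 4 branches. From Picea up to the same node: 3 branches. Total: 4 + 3 = 7.

7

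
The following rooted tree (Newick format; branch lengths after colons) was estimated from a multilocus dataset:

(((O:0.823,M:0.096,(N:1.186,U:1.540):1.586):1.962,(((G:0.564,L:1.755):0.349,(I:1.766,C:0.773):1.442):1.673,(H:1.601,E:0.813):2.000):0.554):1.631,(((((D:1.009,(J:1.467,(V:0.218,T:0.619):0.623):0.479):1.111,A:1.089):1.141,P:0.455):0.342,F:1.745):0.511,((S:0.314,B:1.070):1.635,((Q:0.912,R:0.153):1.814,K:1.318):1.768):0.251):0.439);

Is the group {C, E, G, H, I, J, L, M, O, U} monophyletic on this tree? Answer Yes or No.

No

The MRCA of the listed taxa is the root, so the smallest clade containing them is the whole tree.
That clade also contains A, B, D, F, K, N, P, Q, R, S, T, V, which are not in the proposed group, so the group is not monophyletic.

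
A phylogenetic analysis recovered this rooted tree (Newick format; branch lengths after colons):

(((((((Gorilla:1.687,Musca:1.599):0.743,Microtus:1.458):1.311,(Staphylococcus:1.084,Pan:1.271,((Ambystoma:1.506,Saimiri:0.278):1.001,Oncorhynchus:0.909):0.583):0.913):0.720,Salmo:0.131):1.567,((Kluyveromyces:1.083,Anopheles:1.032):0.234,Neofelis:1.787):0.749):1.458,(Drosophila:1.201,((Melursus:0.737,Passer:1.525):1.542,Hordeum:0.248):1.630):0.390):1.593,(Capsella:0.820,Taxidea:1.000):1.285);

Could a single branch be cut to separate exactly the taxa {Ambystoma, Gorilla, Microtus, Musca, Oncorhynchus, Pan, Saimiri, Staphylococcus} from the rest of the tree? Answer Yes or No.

Yes

The most recent common ancestor of these taxa subtends (((Gorilla,Musca),Microtus),(Staphylococcus,Pan,((Ambystoma,Saimiri),Oncorhynchus))).
That clade has exactly 8 tips — every listed taxon and nothing else — so the group is monophyletic.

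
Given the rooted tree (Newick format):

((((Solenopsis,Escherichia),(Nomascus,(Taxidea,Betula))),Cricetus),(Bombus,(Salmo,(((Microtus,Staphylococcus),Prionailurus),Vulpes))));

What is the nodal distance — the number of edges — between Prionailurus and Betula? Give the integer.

10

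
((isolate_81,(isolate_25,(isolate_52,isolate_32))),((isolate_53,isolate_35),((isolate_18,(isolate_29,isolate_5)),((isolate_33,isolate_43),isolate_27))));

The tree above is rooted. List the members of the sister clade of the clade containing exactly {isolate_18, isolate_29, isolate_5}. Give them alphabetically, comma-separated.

isolate_27, isolate_33, isolate_43

The clade containing exactly {isolate_18, isolate_29, isolate_5} attaches to the tree at the node subtending ((isolate_18,(isolate_29,isolate_5)),((isolate_33,isolate_43),isolate_27)).
The other lineage descending from that same node — the sister group — is ((isolate_33,isolate_43),isolate_27); its 3 tips in alphabetical order are the answer.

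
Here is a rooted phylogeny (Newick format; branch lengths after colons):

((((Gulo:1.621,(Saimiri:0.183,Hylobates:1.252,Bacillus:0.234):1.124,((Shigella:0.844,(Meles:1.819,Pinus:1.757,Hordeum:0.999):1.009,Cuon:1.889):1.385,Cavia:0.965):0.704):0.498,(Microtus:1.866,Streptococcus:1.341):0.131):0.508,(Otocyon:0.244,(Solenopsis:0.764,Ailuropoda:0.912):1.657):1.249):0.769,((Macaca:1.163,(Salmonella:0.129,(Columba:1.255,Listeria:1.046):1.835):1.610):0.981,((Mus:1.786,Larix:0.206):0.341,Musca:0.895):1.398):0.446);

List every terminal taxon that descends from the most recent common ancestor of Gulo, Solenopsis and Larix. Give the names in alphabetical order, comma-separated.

Tracing Gulo: it sits inside (Gulo,(Saimiri,Hylobates,Bacillus),((Shigella,(Meles,Pinus,Hordeum),Cuon),Cavia)).
Tracing Solenopsis: it sits inside (Solenopsis,Ailuropoda).
Tracing Larix: it sits inside (Mus,Larix).
The smallest clade enclosing all 3 is the whole tree (their MRCA is the root), so the answer is all 22 tips in alphabetical order.

Ailuropoda, Bacillus, Cavia, Columba, Cuon, Gulo, Hordeum, Hylobates, Larix, Listeria, Macaca, Meles, Microtus, Mus, Musca, Otocyon, Pinus, Saimiri, Salmonella, Shigella, Solenopsis, Streptococcus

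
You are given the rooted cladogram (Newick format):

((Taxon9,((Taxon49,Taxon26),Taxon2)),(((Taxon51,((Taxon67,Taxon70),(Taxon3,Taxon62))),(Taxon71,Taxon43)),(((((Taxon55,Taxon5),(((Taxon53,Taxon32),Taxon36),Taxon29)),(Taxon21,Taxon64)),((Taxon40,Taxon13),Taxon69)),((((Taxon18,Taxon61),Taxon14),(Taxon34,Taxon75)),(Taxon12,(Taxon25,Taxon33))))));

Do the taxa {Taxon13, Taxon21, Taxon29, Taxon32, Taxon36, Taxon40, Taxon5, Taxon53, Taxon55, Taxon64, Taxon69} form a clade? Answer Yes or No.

Yes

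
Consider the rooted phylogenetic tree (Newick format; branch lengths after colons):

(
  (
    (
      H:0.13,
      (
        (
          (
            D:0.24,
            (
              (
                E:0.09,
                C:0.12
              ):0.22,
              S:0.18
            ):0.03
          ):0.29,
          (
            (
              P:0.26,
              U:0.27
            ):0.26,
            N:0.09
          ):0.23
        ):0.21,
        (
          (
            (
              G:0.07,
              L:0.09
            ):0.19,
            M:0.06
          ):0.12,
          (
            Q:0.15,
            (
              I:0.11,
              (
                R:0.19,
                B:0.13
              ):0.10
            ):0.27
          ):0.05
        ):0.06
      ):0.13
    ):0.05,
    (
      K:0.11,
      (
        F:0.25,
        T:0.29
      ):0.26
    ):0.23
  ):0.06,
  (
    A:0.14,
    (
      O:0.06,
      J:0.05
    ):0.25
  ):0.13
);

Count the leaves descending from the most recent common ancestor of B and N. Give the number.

The MRCA of B and N is the node subtending (((D,((E,C),S)),((P,U),N)),(((G,L),M),(Q,(I,(R,B))))).
That clade contains 14 terminal taxa: B, C, D, E, G, I, L, M, N, P, Q, R, S, U.

14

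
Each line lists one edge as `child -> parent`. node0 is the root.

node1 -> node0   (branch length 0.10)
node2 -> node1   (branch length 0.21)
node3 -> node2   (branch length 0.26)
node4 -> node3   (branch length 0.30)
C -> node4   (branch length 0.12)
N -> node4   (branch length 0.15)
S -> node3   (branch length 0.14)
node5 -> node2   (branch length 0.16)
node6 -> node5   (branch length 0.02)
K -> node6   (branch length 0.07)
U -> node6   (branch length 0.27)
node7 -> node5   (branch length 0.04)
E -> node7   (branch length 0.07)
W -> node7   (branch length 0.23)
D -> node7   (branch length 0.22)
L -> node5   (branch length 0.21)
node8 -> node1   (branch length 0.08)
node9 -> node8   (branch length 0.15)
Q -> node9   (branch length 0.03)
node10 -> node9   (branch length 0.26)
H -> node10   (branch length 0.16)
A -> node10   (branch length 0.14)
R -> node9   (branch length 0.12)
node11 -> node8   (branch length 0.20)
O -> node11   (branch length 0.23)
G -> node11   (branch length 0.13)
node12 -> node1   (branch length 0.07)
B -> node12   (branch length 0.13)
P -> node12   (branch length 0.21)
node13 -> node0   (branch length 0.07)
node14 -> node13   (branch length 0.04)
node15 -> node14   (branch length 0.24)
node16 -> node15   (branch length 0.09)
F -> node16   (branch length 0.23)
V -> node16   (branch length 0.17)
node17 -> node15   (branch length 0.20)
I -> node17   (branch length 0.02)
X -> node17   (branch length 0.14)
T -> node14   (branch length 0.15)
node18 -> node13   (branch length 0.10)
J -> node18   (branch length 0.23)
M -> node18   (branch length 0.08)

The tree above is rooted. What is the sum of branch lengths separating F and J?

The path runs F → … → MRCA → … → J; the MRCA is the node subtending ((((F,V),(I,X)),T),(J,M)).
Branch lengths along that path: 0.23 + 0.09 + 0.24 + 0.04 + 0.10 + 0.23 = 0.93.

0.93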